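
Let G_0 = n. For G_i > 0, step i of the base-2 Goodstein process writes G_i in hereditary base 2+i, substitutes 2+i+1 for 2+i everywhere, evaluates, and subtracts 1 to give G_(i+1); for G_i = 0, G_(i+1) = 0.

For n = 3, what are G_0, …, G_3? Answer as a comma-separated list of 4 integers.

3, 3, 3, 2

i=0: 3 = 2 + 1 (b=2); 2→3: 3 + 1 = 4; 4−1 = 3
i=1: 3 = 3 (b=3); 3→4: 4 = 4; 4−1 = 3
i=2: 3 = 3 (b=4); 4→5: 3 = 3; 3−1 = 2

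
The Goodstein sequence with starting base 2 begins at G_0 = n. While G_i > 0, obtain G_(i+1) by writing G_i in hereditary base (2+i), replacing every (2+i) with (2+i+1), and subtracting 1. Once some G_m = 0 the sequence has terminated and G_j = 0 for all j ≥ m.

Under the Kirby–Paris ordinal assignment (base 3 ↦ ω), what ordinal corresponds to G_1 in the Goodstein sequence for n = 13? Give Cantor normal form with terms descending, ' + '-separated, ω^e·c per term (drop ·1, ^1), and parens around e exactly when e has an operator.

ω^(ω + 1) + ω^ω

base 2: 13 = 2^(2 + 1) + 2^2 + 1; at 3: 3^(3 + 1) + 3^3 + 1 = 109; next = 108
base 3: 108 = 3^(3 + 1) + 3^3; at 4: 4^(4 + 1) + 4^4 = 1280; next = 1279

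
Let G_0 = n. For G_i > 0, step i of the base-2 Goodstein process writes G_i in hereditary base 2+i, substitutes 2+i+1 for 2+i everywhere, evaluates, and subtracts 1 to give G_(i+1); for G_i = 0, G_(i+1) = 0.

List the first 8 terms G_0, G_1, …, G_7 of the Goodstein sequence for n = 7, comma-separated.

7, 30, 259, 3127, 46657, 823543, 16777215, 37665879

[0] 7 ≡ 2^2 + 2 + 1 (base 2). Lift 3: 31. −1: 30.
[1] 30 ≡ 3^3 + 3 (base 3). Lift 4: 260. −1: 259.
[2] 259 ≡ 4^4 + 3 (base 4). Lift 5: 3128. −1: 3127.
[3] 3127 ≡ 5^5 + 2 (base 5). Lift 6: 46658. −1: 46657.
[4] 46657 ≡ 6^6 + 1 (base 6). Lift 7: 823544. −1: 823543.
[5] 823543 ≡ 7^7 (base 7). Lift 8: 16777216. −1: 16777215.
[6] 16777215 ≡ 7·8^7 + 7·8^6 + 7·8^5 + 7·8^4 + 7·8^3 + 7·8^2 + 7·8 + 7 (base 8). Lift 9: 37665880. −1: 37665879.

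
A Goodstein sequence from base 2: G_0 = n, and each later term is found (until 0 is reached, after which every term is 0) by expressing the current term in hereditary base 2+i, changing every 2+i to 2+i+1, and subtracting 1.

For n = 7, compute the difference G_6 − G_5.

15953672

i=0: 7 = 2^2 + 2 + 1 (b=2); 2→3: 3^3 + 3 + 1 = 31; 31−1 = 30
i=1: 30 = 3^3 + 3 (b=3); 3→4: 4^4 + 4 = 260; 260−1 = 259
i=2: 259 = 4^4 + 3 (b=4); 4→5: 5^5 + 3 = 3128; 3128−1 = 3127
i=3: 3127 = 5^5 + 2 (b=5); 5→6: 6^6 + 2 = 46658; 46658−1 = 46657
i=4: 46657 = 6^6 + 1 (b=6); 6→7: 7^7 + 1 = 823544; 823544−1 = 823543
i=5: 823543 = 7^7 (b=7); 7→8: 8^8 = 16777216; 16777216−1 = 16777215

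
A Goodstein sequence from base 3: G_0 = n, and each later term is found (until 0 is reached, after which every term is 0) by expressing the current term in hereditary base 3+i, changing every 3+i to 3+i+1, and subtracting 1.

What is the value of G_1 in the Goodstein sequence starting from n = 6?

base 3: 6 = 2·3; at 4: 2·4 = 8; next = 7
base 4: 7 = 4 + 3; at 5: 5 + 3 = 8; next = 7

7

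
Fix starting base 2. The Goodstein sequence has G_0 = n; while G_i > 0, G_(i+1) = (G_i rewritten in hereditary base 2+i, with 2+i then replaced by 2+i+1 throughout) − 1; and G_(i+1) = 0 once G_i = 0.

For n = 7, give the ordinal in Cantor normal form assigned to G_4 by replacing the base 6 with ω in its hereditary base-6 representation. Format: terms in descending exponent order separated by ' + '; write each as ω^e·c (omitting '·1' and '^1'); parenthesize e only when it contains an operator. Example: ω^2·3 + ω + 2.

ω^ω + 1

step 0: 7 = 2^2 + 2 + 1; sub 3 for 2: 3^3 + 3 + 1; = 31; G_1 = 31−1 = 30
step 1: 30 = 3^3 + 3; sub 4 for 3: 4^4 + 4; = 260; G_2 = 260−1 = 259
step 2: 259 = 4^4 + 3; sub 5 for 4: 5^5 + 3; = 3128; G_3 = 3128−1 = 3127
step 3: 3127 = 5^5 + 2; sub 6 for 5: 6^6 + 2; = 46658; G_4 = 46658−1 = 46657
step 4: 46657 = 6^6 + 1; sub 7 for 6: 7^7 + 1; = 823544; G_5 = 823544−1 = 823543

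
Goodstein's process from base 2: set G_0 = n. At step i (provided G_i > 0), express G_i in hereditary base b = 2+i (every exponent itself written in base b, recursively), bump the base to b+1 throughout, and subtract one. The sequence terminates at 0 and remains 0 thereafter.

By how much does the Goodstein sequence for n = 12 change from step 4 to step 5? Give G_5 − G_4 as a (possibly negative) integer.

5484891

i=0: 12 = 2^(2 + 1) + 2^2 (b=2); 2→3: 3^(3 + 1) + 3^3 = 108; 108−1 = 107
i=1: 107 = 3^(3 + 1) + 2·3^2 + 2·3 + 2 (b=3); 3→4: 4^(4 + 1) + 2·4^2 + 2·4 + 2 = 1066; 1066−1 = 1065
i=2: 1065 = 4^(4 + 1) + 2·4^2 + 2·4 + 1 (b=4); 4→5: 5^(5 + 1) + 2·5^2 + 2·5 + 1 = 15686; 15686−1 = 15685
i=3: 15685 = 5^(5 + 1) + 2·5^2 + 2·5 (b=5); 5→6: 6^(6 + 1) + 2·6^2 + 2·6 = 280020; 280020−1 = 280019
i=4: 280019 = 6^(6 + 1) + 2·6^2 + 6 + 5 (b=6); 6→7: 7^(7 + 1) + 2·7^2 + 7 + 5 = 5764911; 5764911−1 = 5764910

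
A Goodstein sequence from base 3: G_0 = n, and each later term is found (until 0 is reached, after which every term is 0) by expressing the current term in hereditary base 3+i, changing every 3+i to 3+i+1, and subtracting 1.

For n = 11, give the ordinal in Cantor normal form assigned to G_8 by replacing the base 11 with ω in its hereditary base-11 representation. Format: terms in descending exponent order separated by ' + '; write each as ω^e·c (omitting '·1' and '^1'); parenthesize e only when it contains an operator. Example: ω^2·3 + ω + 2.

11 —HB3→ 3^2 + 2 —bump→ 4^2 + 2 = 18 —(−1)→ 17
17 —HB4→ 4^2 + 1 —bump→ 5^2 + 1 = 26 —(−1)→ 25
25 —HB5→ 5^2 —bump→ 6^2 = 36 —(−1)→ 35
35 —HB6→ 5·6 + 5 —bump→ 5·7 + 5 = 40 —(−1)→ 39
39 —HB7→ 5·7 + 4 —bump→ 5·8 + 4 = 44 —(−1)→ 43
43 —HB8→ 5·8 + 3 —bump→ 5·9 + 3 = 48 —(−1)→ 47
47 —HB9→ 5·9 + 2 —bump→ 5·10 + 2 = 52 —(−1)→ 51
51 —HB10→ 5·10 + 1 —bump→ 5·11 + 1 = 56 —(−1)→ 55

ω·5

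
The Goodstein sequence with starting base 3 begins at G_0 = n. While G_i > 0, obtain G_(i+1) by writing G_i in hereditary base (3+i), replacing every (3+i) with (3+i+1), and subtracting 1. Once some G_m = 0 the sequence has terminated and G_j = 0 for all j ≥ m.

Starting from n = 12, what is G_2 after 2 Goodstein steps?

(0) 12|_3 = 3^2 + 3 ↦ 4^2 + 4|_4 = 20 ⇒ 19
(1) 19|_4 = 4^2 + 3 ↦ 5^2 + 3|_5 = 28 ⇒ 27
(2) 27|_5 = 5^2 + 2 ↦ 6^2 + 2|_6 = 38 ⇒ 37

27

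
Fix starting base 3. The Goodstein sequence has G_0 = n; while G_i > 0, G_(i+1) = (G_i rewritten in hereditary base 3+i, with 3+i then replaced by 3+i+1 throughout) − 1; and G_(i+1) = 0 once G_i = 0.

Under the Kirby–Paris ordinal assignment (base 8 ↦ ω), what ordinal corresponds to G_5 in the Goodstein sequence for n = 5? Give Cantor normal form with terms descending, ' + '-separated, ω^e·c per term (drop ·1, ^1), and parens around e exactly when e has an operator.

(0) 5|_3 = 3 + 2 ↦ 4 + 2|_4 = 6 ⇒ 5
(1) 5|_4 = 4 + 1 ↦ 5 + 1|_5 = 6 ⇒ 5
(2) 5|_5 = 5 ↦ 6|_6 = 6 ⇒ 5
(3) 5|_6 = 5 ↦ 5|_7 = 5 ⇒ 4
(4) 4|_7 = 4 ↦ 4|_8 = 4 ⇒ 3
(5) 3|_8 = 3 ↦ 3|_9 = 3 ⇒ 2

3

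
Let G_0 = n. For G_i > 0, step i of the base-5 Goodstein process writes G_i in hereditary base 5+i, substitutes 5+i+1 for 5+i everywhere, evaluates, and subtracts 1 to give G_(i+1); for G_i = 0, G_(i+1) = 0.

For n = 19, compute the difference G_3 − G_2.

2

19 —HB5→ 3·5 + 4 —bump→ 3·6 + 4 = 22 —(−1)→ 21
21 —HB6→ 3·6 + 3 —bump→ 3·7 + 3 = 24 —(−1)→ 23
23 —HB7→ 3·7 + 2 —bump→ 3·8 + 2 = 26 —(−1)→ 25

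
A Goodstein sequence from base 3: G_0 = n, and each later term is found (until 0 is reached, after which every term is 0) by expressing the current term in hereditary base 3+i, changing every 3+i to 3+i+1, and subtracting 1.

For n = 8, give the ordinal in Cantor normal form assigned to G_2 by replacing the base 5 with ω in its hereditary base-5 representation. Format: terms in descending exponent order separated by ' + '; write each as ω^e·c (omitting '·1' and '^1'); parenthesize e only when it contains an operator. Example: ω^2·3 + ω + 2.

8 —HB3→ 2·3 + 2 —bump→ 2·4 + 2 = 10 —(−1)→ 9
9 —HB4→ 2·4 + 1 —bump→ 2·5 + 1 = 11 —(−1)→ 10
10 —HB5→ 2·5 —bump→ 2·6 = 12 —(−1)→ 11

ω·2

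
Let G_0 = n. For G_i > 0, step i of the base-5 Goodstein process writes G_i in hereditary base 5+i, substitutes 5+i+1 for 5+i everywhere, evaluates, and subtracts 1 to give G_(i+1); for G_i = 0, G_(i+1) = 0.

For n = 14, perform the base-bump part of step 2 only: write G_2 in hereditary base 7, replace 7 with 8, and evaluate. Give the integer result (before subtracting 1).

step 0: 14 = 2·5 + 4; sub 6 for 5: 2·6 + 4; = 16; G_1 = 16−1 = 15
step 1: 15 = 2·6 + 3; sub 7 for 6: 2·7 + 3; = 17; G_2 = 17−1 = 16
step 2: 16 = 2·7 + 2; sub 8 for 7: 2·8 + 2; = 18; G_3 = 18−1 = 17

18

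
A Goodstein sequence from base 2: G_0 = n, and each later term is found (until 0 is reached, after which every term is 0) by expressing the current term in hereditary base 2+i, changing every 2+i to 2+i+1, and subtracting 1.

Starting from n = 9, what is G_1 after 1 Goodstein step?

G_0=9  [base 2] 2^(2 + 1) + 1  →[2↦3]→  3^(3 + 1) + 1 = 82  −1 ⇒ G_1=81
G_1=81  [base 3] 3^(3 + 1)  →[3↦4]→  4^(4 + 1) = 1024  −1 ⇒ G_2=1023

81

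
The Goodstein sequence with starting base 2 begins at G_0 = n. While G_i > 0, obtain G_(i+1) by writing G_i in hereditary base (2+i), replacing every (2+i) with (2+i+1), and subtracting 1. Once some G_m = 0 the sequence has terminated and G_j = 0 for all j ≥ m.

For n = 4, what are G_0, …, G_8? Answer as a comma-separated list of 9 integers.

(0) 4|_2 = 2^2 ↦ 3^3|_3 = 27 ⇒ 26
(1) 26|_3 = 2·3^2 + 2·3 + 2 ↦ 2·4^2 + 2·4 + 2|_4 = 42 ⇒ 41
(2) 41|_4 = 2·4^2 + 2·4 + 1 ↦ 2·5^2 + 2·5 + 1|_5 = 61 ⇒ 60
(3) 60|_5 = 2·5^2 + 2·5 ↦ 2·6^2 + 2·6|_6 = 84 ⇒ 83
(4) 83|_6 = 2·6^2 + 6 + 5 ↦ 2·7^2 + 7 + 5|_7 = 110 ⇒ 109
(5) 109|_7 = 2·7^2 + 7 + 4 ↦ 2·8^2 + 8 + 4|_8 = 140 ⇒ 139
(6) 139|_8 = 2·8^2 + 8 + 3 ↦ 2·9^2 + 9 + 3|_9 = 174 ⇒ 173
(7) 173|_9 = 2·9^2 + 9 + 2 ↦ 2·10^2 + 10 + 2|_10 = 212 ⇒ 211

4, 26, 41, 60, 83, 109, 139, 173, 211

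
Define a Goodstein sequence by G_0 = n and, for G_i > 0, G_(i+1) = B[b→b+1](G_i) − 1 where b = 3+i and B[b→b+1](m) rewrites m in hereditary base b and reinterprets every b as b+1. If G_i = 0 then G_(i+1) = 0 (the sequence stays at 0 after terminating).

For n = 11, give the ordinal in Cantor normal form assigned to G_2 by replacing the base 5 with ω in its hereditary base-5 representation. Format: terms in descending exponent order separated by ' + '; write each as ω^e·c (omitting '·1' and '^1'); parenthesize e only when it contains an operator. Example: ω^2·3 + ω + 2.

base 3: 11 = 3^2 + 2; at 4: 4^2 + 2 = 18; next = 17
base 4: 17 = 4^2 + 1; at 5: 5^2 + 1 = 26; next = 25

ω^2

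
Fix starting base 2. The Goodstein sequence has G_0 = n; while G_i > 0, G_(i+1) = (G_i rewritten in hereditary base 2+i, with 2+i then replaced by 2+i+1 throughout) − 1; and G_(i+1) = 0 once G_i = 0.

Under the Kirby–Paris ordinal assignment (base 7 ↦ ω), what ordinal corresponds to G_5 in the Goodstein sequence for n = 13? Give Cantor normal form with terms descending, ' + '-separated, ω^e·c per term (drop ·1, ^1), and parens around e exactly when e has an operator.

ω^(ω + 1) + ω^3·3 + ω^2·3 + ω·3

base 2: 13 = 2^(2 + 1) + 2^2 + 1; at 3: 3^(3 + 1) + 3^3 + 1 = 109; next = 108
base 3: 108 = 3^(3 + 1) + 3^3; at 4: 4^(4 + 1) + 4^4 = 1280; next = 1279
base 4: 1279 = 4^(4 + 1) + 3·4^3 + 3·4^2 + 3·4 + 3; at 5: 5^(5 + 1) + 3·5^3 + 3·5^2 + 3·5 + 3 = 16093; next = 16092
base 5: 16092 = 5^(5 + 1) + 3·5^3 + 3·5^2 + 3·5 + 2; at 6: 6^(6 + 1) + 3·6^3 + 3·6^2 + 3·6 + 2 = 280712; next = 280711
base 6: 280711 = 6^(6 + 1) + 3·6^3 + 3·6^2 + 3·6 + 1; at 7: 7^(7 + 1) + 3·7^3 + 3·7^2 + 3·7 + 1 = 5765999; next = 5765998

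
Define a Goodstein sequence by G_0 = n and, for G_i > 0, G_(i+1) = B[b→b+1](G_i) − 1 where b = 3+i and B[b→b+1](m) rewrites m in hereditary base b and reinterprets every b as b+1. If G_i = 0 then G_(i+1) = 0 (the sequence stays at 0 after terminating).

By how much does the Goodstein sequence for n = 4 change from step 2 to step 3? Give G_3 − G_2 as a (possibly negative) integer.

4 —HB3→ 3 + 1 —bump→ 4 + 1 = 5 —(−1)→ 4
4 —HB4→ 4 —bump→ 5 = 5 —(−1)→ 4
4 —HB5→ 4 —bump→ 4 = 4 —(−1)→ 3

-1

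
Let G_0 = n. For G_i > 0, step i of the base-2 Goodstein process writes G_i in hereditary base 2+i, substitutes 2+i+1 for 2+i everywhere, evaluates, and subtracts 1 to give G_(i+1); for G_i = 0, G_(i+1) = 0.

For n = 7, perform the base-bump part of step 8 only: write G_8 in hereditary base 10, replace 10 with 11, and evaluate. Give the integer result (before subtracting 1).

base 2: 7 = 2^2 + 2 + 1; at 3: 3^3 + 3 + 1 = 31; next = 30
base 3: 30 = 3^3 + 3; at 4: 4^4 + 4 = 260; next = 259
base 4: 259 = 4^4 + 3; at 5: 5^5 + 3 = 3128; next = 3127
base 5: 3127 = 5^5 + 2; at 6: 6^6 + 2 = 46658; next = 46657
base 6: 46657 = 6^6 + 1; at 7: 7^7 + 1 = 823544; next = 823543
base 7: 823543 = 7^7; at 8: 8^8 = 16777216; next = 16777215
base 8: 16777215 = 7·8^7 + 7·8^6 + 7·8^5 + 7·8^4 + 7·8^3 + 7·8^2 + 7·8 + 7; at 9: 7·9^7 + 7·9^6 + 7·9^5 + 7·9^4 + 7·9^3 + 7·9^2 + 7·9 + 7 = 37665880; next = 37665879
base 9: 37665879 = 7·9^7 + 7·9^6 + 7·9^5 + 7·9^4 + 7·9^3 + 7·9^2 + 7·9 + 6; at 10: 7·10^7 + 7·10^6 + 7·10^5 + 7·10^4 + 7·10^3 + 7·10^2 + 7·10 + 6 = 77777776; next = 77777775
base 10: 77777775 = 7·10^7 + 7·10^6 + 7·10^5 + 7·10^4 + 7·10^3 + 7·10^2 + 7·10 + 5; at 11: 7·11^7 + 7·11^6 + 7·11^5 + 7·11^4 + 7·11^3 + 7·11^2 + 7·11 + 5 = 150051214; next = 150051213

150051214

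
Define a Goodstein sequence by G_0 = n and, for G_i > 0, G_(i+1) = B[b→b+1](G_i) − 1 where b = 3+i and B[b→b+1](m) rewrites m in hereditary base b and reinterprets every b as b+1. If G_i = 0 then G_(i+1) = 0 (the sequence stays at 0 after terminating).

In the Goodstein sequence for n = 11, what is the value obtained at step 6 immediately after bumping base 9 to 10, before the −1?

52

base 3: 11 = 3^2 + 2; at 4: 4^2 + 2 = 18; next = 17
base 4: 17 = 4^2 + 1; at 5: 5^2 + 1 = 26; next = 25
base 5: 25 = 5^2; at 6: 6^2 = 36; next = 35
base 6: 35 = 5·6 + 5; at 7: 5·7 + 5 = 40; next = 39
base 7: 39 = 5·7 + 4; at 8: 5·8 + 4 = 44; next = 43
base 8: 43 = 5·8 + 3; at 9: 5·9 + 3 = 48; next = 47
base 9: 47 = 5·9 + 2; at 10: 5·10 + 2 = 52; next = 51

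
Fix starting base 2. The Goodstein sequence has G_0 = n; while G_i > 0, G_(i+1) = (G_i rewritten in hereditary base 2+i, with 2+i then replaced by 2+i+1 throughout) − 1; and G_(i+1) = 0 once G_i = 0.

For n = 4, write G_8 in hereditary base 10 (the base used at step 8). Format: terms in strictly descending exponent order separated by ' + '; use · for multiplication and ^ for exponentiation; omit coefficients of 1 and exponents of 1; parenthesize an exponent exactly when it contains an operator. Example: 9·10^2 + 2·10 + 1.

2·10^2 + 10 + 1

base 2: 4 = 2^2; at 3: 3^3 = 27; next = 26
base 3: 26 = 2·3^2 + 2·3 + 2; at 4: 2·4^2 + 2·4 + 2 = 42; next = 41
base 4: 41 = 2·4^2 + 2·4 + 1; at 5: 2·5^2 + 2·5 + 1 = 61; next = 60
base 5: 60 = 2·5^2 + 2·5; at 6: 2·6^2 + 2·6 = 84; next = 83
base 6: 83 = 2·6^2 + 6 + 5; at 7: 2·7^2 + 7 + 5 = 110; next = 109
base 7: 109 = 2·7^2 + 7 + 4; at 8: 2·8^2 + 8 + 4 = 140; next = 139
base 8: 139 = 2·8^2 + 8 + 3; at 9: 2·9^2 + 9 + 3 = 174; next = 173
base 9: 173 = 2·9^2 + 9 + 2; at 10: 2·10^2 + 10 + 2 = 212; next = 211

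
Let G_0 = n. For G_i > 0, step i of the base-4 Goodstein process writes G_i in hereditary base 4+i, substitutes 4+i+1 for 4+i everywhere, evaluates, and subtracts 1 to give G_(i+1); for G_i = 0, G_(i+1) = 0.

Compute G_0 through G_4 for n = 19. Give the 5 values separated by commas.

19, 27, 37, 49, 63

base 4: 19 = 4^2 + 3; at 5: 5^2 + 3 = 28; next = 27
base 5: 27 = 5^2 + 2; at 6: 6^2 + 2 = 38; next = 37
base 6: 37 = 6^2 + 1; at 7: 7^2 + 1 = 50; next = 49
base 7: 49 = 7^2; at 8: 8^2 = 64; next = 63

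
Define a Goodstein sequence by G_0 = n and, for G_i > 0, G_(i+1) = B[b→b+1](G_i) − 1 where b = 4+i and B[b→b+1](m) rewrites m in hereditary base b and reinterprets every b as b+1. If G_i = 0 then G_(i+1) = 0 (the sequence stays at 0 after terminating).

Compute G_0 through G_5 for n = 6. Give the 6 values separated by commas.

i=0: 6 = 4 + 2 (b=4); 4→5: 5 + 2 = 7; 7−1 = 6
i=1: 6 = 5 + 1 (b=5); 5→6: 6 + 1 = 7; 7−1 = 6
i=2: 6 = 6 (b=6); 6→7: 7 = 7; 7−1 = 6
i=3: 6 = 6 (b=7); 7→8: 6 = 6; 6−1 = 5
i=4: 5 = 5 (b=8); 8→9: 5 = 5; 5−1 = 4

6, 6, 6, 6, 5, 4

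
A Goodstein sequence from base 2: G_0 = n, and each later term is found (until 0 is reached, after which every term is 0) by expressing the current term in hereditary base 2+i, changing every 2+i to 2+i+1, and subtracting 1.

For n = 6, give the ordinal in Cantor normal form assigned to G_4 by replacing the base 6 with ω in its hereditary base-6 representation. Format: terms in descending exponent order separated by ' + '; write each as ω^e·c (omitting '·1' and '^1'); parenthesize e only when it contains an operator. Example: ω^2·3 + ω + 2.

ω^5·5 + ω^4·5 + ω^3·5 + ω^2·5 + ω·5 + 5

(0) 6|_2 = 2^2 + 2 ↦ 3^3 + 3|_3 = 30 ⇒ 29
(1) 29|_3 = 3^3 + 2 ↦ 4^4 + 2|_4 = 258 ⇒ 257
(2) 257|_4 = 4^4 + 1 ↦ 5^5 + 1|_5 = 3126 ⇒ 3125
(3) 3125|_5 = 5^5 ↦ 6^6|_6 = 46656 ⇒ 46655
(4) 46655|_6 = 5·6^5 + 5·6^4 + 5·6^3 + 5·6^2 + 5·6 + 5 ↦ 5·7^5 + 5·7^4 + 5·7^3 + 5·7^2 + 5·7 + 5|_7 = 98040 ⇒ 98039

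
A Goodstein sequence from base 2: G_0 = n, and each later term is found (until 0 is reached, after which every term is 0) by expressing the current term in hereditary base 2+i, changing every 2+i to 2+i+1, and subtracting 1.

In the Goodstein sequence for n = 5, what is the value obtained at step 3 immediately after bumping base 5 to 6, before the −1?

776

G_0=5  [base 2] 2^2 + 1  →[2↦3]→  3^3 + 1 = 28  −1 ⇒ G_1=27
G_1=27  [base 3] 3^3  →[3↦4]→  4^4 = 256  −1 ⇒ G_2=255
G_2=255  [base 4] 3·4^3 + 3·4^2 + 3·4 + 3  →[4↦5]→  3·5^3 + 3·5^2 + 3·5 + 3 = 468  −1 ⇒ G_3=467
G_3=467  [base 5] 3·5^3 + 3·5^2 + 3·5 + 2  →[5↦6]→  3·6^3 + 3·6^2 + 3·6 + 2 = 776  −1 ⇒ G_4=775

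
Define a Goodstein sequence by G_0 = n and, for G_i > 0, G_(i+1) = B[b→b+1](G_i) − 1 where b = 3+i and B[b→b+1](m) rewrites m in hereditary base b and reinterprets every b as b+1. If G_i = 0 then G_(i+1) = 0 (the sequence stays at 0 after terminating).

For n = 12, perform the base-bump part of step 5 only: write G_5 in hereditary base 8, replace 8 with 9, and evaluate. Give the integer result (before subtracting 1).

i=0: 12 = 3^2 + 3 (b=3); 3→4: 4^2 + 4 = 20; 20−1 = 19
i=1: 19 = 4^2 + 3 (b=4); 4→5: 5^2 + 3 = 28; 28−1 = 27
i=2: 27 = 5^2 + 2 (b=5); 5→6: 6^2 + 2 = 38; 38−1 = 37
i=3: 37 = 6^2 + 1 (b=6); 6→7: 7^2 + 1 = 50; 50−1 = 49
i=4: 49 = 7^2 (b=7); 7→8: 8^2 = 64; 64−1 = 63
i=5: 63 = 7·8 + 7 (b=8); 8→9: 7·9 + 7 = 70; 70−1 = 69

70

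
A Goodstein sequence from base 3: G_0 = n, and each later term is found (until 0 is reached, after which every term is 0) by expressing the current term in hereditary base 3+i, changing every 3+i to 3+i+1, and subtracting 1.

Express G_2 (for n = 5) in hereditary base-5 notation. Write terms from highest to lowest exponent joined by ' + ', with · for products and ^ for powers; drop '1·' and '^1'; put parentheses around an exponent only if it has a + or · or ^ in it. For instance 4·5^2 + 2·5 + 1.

G_0=5  [base 3] 3 + 2  →[3↦4]→  4 + 2 = 6  −1 ⇒ G_1=5
G_1=5  [base 4] 4 + 1  →[4↦5]→  5 + 1 = 6  −1 ⇒ G_2=5
G_2=5  [base 5] 5  →[5↦6]→  6 = 6  −1 ⇒ G_3=5

5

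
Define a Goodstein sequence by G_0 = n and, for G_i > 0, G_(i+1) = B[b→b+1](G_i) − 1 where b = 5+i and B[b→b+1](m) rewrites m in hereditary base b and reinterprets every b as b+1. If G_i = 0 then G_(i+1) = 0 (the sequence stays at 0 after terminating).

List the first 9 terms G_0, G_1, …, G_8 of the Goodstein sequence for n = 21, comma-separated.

21, 24, 27, 29, 31, 33, 35, 37, 39

(0) 21|_5 = 4·5 + 1 ↦ 4·6 + 1|_6 = 25 ⇒ 24
(1) 24|_6 = 4·6 ↦ 4·7|_7 = 28 ⇒ 27
(2) 27|_7 = 3·7 + 6 ↦ 3·8 + 6|_8 = 30 ⇒ 29
(3) 29|_8 = 3·8 + 5 ↦ 3·9 + 5|_9 = 32 ⇒ 31
(4) 31|_9 = 3·9 + 4 ↦ 3·10 + 4|_10 = 34 ⇒ 33
(5) 33|_10 = 3·10 + 3 ↦ 3·11 + 3|_11 = 36 ⇒ 35
(6) 35|_11 = 3·11 + 2 ↦ 3·12 + 2|_12 = 38 ⇒ 37
(7) 37|_12 = 3·12 + 1 ↦ 3·13 + 1|_13 = 40 ⇒ 39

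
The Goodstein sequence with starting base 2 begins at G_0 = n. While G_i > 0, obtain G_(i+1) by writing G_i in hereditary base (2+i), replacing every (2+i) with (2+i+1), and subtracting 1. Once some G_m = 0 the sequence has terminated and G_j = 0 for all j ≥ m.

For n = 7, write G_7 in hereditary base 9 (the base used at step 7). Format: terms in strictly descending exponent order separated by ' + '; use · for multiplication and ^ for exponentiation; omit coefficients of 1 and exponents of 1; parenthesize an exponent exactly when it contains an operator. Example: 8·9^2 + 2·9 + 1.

7·9^7 + 7·9^6 + 7·9^5 + 7·9^4 + 7·9^3 + 7·9^2 + 7·9 + 6

(0) 7|_2 = 2^2 + 2 + 1 ↦ 3^3 + 3 + 1|_3 = 31 ⇒ 30
(1) 30|_3 = 3^3 + 3 ↦ 4^4 + 4|_4 = 260 ⇒ 259
(2) 259|_4 = 4^4 + 3 ↦ 5^5 + 3|_5 = 3128 ⇒ 3127
(3) 3127|_5 = 5^5 + 2 ↦ 6^6 + 2|_6 = 46658 ⇒ 46657
(4) 46657|_6 = 6^6 + 1 ↦ 7^7 + 1|_7 = 823544 ⇒ 823543
(5) 823543|_7 = 7^7 ↦ 8^8|_8 = 16777216 ⇒ 16777215
(6) 16777215|_8 = 7·8^7 + 7·8^6 + 7·8^5 + 7·8^4 + 7·8^3 + 7·8^2 + 7·8 + 7 ↦ 7·9^7 + 7·9^6 + 7·9^5 + 7·9^4 + 7·9^3 + 7·9^2 + 7·9 + 7|_9 = 37665880 ⇒ 37665879
(7) 37665879|_9 = 7·9^7 + 7·9^6 + 7·9^5 + 7·9^4 + 7·9^3 + 7·9^2 + 7·9 + 6 ↦ 7·10^7 + 7·10^6 + 7·10^5 + 7·10^4 + 7·10^3 + 7·10^2 + 7·10 + 6|_10 = 77777776 ⇒ 77777775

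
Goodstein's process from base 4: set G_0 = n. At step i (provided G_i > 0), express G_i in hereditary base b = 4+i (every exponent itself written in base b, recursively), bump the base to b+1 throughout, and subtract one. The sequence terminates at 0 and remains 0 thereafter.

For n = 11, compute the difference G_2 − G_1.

i=0: 11 = 2·4 + 3 (b=4); 4→5: 2·5 + 3 = 13; 13−1 = 12
i=1: 12 = 2·5 + 2 (b=5); 5→6: 2·6 + 2 = 14; 14−1 = 13

1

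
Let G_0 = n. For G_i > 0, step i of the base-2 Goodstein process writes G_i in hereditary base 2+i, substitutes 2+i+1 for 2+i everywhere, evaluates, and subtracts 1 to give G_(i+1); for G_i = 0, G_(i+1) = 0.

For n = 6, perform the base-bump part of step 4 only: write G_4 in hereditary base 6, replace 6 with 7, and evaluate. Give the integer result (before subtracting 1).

G_0 = 6. HB_2(6) = 2^2 + 2. Bump = 30. G_1 = 29.
G_1 = 29. HB_3(29) = 3^3 + 2. Bump = 258. G_2 = 257.
G_2 = 257. HB_4(257) = 4^4 + 1. Bump = 3126. G_3 = 3125.
G_3 = 3125. HB_5(3125) = 5^5. Bump = 46656. G_4 = 46655.
G_4 = 46655. HB_6(46655) = 5·6^5 + 5·6^4 + 5·6^3 + 5·6^2 + 5·6 + 5. Bump = 98040. G_5 = 98039.

98040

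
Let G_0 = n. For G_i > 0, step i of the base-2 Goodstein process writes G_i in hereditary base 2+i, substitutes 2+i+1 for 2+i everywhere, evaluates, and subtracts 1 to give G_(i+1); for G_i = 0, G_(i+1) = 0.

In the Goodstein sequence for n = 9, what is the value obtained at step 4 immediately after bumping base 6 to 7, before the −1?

(0) 9|_2 = 2^(2 + 1) + 1 ↦ 3^(3 + 1) + 1|_3 = 82 ⇒ 81
(1) 81|_3 = 3^(3 + 1) ↦ 4^(4 + 1)|_4 = 1024 ⇒ 1023
(2) 1023|_4 = 3·4^4 + 3·4^3 + 3·4^2 + 3·4 + 3 ↦ 3·5^5 + 3·5^3 + 3·5^2 + 3·5 + 3|_5 = 9843 ⇒ 9842
(3) 9842|_5 = 3·5^5 + 3·5^3 + 3·5^2 + 3·5 + 2 ↦ 3·6^6 + 3·6^3 + 3·6^2 + 3·6 + 2|_6 = 140744 ⇒ 140743
(4) 140743|_6 = 3·6^6 + 3·6^3 + 3·6^2 + 3·6 + 1 ↦ 3·7^7 + 3·7^3 + 3·7^2 + 3·7 + 1|_7 = 2471827 ⇒ 2471826

2471827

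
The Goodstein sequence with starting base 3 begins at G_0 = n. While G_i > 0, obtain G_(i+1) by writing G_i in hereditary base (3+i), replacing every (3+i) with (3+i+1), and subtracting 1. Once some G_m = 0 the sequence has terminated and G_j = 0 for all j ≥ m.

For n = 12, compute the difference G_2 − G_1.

(0) 12|_3 = 3^2 + 3 ↦ 4^2 + 4|_4 = 20 ⇒ 19
(1) 19|_4 = 4^2 + 3 ↦ 5^2 + 3|_5 = 28 ⇒ 27

8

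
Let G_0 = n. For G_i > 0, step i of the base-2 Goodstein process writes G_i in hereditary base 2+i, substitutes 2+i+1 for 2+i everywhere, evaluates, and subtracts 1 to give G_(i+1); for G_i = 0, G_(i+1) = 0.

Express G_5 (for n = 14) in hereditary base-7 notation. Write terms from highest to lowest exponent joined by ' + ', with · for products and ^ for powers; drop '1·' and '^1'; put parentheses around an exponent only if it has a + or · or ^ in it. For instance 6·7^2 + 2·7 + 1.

G_0=14  [base 2] 2^(2 + 1) + 2^2 + 2  →[2↦3]→  3^(3 + 1) + 3^3 + 3 = 111  −1 ⇒ G_1=110
G_1=110  [base 3] 3^(3 + 1) + 3^3 + 2  →[3↦4]→  4^(4 + 1) + 4^4 + 2 = 1282  −1 ⇒ G_2=1281
G_2=1281  [base 4] 4^(4 + 1) + 4^4 + 1  →[4↦5]→  5^(5 + 1) + 5^5 + 1 = 18751  −1 ⇒ G_3=18750
G_3=18750  [base 5] 5^(5 + 1) + 5^5  →[5↦6]→  6^(6 + 1) + 6^6 = 326592  −1 ⇒ G_4=326591
G_4=326591  [base 6] 6^(6 + 1) + 5·6^5 + 5·6^4 + 5·6^3 + 5·6^2 + 5·6 + 5  →[6↦7]→  7^(7 + 1) + 5·7^5 + 5·7^4 + 5·7^3 + 5·7^2 + 5·7 + 5 = 5862841  −1 ⇒ G_5=5862840
G_5=5862840  [base 7] 7^(7 + 1) + 5·7^5 + 5·7^4 + 5·7^3 + 5·7^2 + 5·7 + 4  →[7↦8]→  8^(8 + 1) + 5·8^5 + 5·8^4 + 5·8^3 + 5·8^2 + 5·8 + 4 = 134404972  −1 ⇒ G_6=134404971

7^(7 + 1) + 5·7^5 + 5·7^4 + 5·7^3 + 5·7^2 + 5·7 + 4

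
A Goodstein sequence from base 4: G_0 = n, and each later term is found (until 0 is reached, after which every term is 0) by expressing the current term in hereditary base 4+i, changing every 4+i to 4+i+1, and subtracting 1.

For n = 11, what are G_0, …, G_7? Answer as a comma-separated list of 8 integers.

11, 12, 13, 14, 15, 15, 15, 15

11 —HB4→ 2·4 + 3 —bump→ 2·5 + 3 = 13 —(−1)→ 12
12 —HB5→ 2·5 + 2 —bump→ 2·6 + 2 = 14 —(−1)→ 13
13 —HB6→ 2·6 + 1 —bump→ 2·7 + 1 = 15 —(−1)→ 14
14 —HB7→ 2·7 —bump→ 2·8 = 16 —(−1)→ 15
15 —HB8→ 8 + 7 —bump→ 9 + 7 = 16 —(−1)→ 15
15 —HB9→ 9 + 6 —bump→ 10 + 6 = 16 —(−1)→ 15
15 —HB10→ 10 + 5 —bump→ 11 + 5 = 16 —(−1)→ 15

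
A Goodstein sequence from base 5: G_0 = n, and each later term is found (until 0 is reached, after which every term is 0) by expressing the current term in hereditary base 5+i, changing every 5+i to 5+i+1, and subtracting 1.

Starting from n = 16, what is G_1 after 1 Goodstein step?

G_0=16  [base 5] 3·5 + 1  →[5↦6]→  3·6 + 1 = 19  −1 ⇒ G_1=18
G_1=18  [base 6] 3·6  →[6↦7]→  3·7 = 21  −1 ⇒ G_2=20

18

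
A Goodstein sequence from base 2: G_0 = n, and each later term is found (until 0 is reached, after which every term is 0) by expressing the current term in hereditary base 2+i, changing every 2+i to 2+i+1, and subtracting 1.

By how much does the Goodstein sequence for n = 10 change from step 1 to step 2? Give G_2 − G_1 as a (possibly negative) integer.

G_0=10  [base 2] 2^(2 + 1) + 2  →[2↦3]→  3^(3 + 1) + 3 = 84  −1 ⇒ G_1=83
G_1=83  [base 3] 3^(3 + 1) + 2  →[3↦4]→  4^(4 + 1) + 2 = 1026  −1 ⇒ G_2=1025

942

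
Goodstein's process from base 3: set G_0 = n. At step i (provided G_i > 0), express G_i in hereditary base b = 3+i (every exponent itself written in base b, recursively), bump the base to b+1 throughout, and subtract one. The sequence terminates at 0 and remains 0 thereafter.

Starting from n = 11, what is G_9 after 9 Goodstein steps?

base 3: 11 = 3^2 + 2; at 4: 4^2 + 2 = 18; next = 17
base 4: 17 = 4^2 + 1; at 5: 5^2 + 1 = 26; next = 25
base 5: 25 = 5^2; at 6: 6^2 = 36; next = 35
base 6: 35 = 5·6 + 5; at 7: 5·7 + 5 = 40; next = 39
base 7: 39 = 5·7 + 4; at 8: 5·8 + 4 = 44; next = 43
base 8: 43 = 5·8 + 3; at 9: 5·9 + 3 = 48; next = 47
base 9: 47 = 5·9 + 2; at 10: 5·10 + 2 = 52; next = 51
base 10: 51 = 5·10 + 1; at 11: 5·11 + 1 = 56; next = 55
base 11: 55 = 5·11; at 12: 5·12 = 60; next = 59

59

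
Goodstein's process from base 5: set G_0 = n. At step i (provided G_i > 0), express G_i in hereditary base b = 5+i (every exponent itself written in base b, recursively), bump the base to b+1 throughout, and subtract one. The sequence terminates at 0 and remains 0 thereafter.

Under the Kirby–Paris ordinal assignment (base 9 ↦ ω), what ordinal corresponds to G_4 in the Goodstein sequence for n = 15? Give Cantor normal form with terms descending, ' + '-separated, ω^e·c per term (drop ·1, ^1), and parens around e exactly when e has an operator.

base 5: 15 = 3·5; at 6: 3·6 = 18; next = 17
base 6: 17 = 2·6 + 5; at 7: 2·7 + 5 = 19; next = 18
base 7: 18 = 2·7 + 4; at 8: 2·8 + 4 = 20; next = 19
base 8: 19 = 2·8 + 3; at 9: 2·9 + 3 = 21; next = 20
base 9: 20 = 2·9 + 2; at 10: 2·10 + 2 = 22; next = 21

ω·2 + 2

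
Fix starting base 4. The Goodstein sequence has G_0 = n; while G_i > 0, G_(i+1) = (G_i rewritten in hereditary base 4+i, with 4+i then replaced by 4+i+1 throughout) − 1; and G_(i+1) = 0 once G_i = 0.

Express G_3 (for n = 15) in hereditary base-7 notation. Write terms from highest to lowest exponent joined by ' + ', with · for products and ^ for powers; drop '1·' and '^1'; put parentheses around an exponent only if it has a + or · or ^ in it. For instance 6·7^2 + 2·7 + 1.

step 0: 15 = 3·4 + 3; sub 5 for 4: 3·5 + 3; = 18; G_1 = 18−1 = 17
step 1: 17 = 3·5 + 2; sub 6 for 5: 3·6 + 2; = 20; G_2 = 20−1 = 19
step 2: 19 = 3·6 + 1; sub 7 for 6: 3·7 + 1; = 22; G_3 = 22−1 = 21
step 3: 21 = 3·7; sub 8 for 7: 3·8; = 24; G_4 = 24−1 = 23

3·7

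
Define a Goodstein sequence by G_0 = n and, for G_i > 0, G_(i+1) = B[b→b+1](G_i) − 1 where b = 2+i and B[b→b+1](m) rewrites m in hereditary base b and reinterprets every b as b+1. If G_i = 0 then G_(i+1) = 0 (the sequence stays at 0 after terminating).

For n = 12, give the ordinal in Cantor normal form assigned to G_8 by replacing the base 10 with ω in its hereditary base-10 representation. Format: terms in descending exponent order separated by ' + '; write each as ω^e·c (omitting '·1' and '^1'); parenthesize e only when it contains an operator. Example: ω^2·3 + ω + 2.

step 0: 12 = 2^(2 + 1) + 2^2; sub 3 for 2: 3^(3 + 1) + 3^3; = 108; G_1 = 108−1 = 107
step 1: 107 = 3^(3 + 1) + 2·3^2 + 2·3 + 2; sub 4 for 3: 4^(4 + 1) + 2·4^2 + 2·4 + 2; = 1066; G_2 = 1066−1 = 1065
step 2: 1065 = 4^(4 + 1) + 2·4^2 + 2·4 + 1; sub 5 for 4: 5^(5 + 1) + 2·5^2 + 2·5 + 1; = 15686; G_3 = 15686−1 = 15685
step 3: 15685 = 5^(5 + 1) + 2·5^2 + 2·5; sub 6 for 5: 6^(6 + 1) + 2·6^2 + 2·6; = 280020; G_4 = 280020−1 = 280019
step 4: 280019 = 6^(6 + 1) + 2·6^2 + 6 + 5; sub 7 for 6: 7^(7 + 1) + 2·7^2 + 7 + 5; = 5764911; G_5 = 5764911−1 = 5764910
step 5: 5764910 = 7^(7 + 1) + 2·7^2 + 7 + 4; sub 8 for 7: 8^(8 + 1) + 2·8^2 + 8 + 4; = 134217868; G_6 = 134217868−1 = 134217867
step 6: 134217867 = 8^(8 + 1) + 2·8^2 + 8 + 3; sub 9 for 8: 9^(9 + 1) + 2·9^2 + 9 + 3; = 3486784575; G_7 = 3486784575−1 = 3486784574
step 7: 3486784574 = 9^(9 + 1) + 2·9^2 + 9 + 2; sub 10 for 9: 10^(10 + 1) + 2·10^2 + 10 + 2; = 100000000212; G_8 = 100000000212−1 = 100000000211

ω^(ω + 1) + ω^2·2 + ω + 1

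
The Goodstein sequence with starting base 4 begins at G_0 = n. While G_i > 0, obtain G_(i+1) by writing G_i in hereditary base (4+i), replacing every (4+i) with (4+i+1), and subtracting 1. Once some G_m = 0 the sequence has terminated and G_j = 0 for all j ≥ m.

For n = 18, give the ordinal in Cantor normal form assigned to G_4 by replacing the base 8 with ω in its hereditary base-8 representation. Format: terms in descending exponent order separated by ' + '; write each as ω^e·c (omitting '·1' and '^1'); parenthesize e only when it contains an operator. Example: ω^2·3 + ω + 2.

G_0 = 18. HB_4(18) = 4^2 + 2. Bump = 27. G_1 = 26.
G_1 = 26. HB_5(26) = 5^2 + 1. Bump = 37. G_2 = 36.
G_2 = 36. HB_6(36) = 6^2. Bump = 49. G_3 = 48.
G_3 = 48. HB_7(48) = 6·7 + 6. Bump = 54. G_4 = 53.

ω·6 + 5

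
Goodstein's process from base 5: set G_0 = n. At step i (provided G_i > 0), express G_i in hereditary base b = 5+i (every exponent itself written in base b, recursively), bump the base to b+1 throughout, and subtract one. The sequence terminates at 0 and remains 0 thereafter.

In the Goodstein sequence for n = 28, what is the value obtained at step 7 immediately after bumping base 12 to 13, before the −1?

step 0: 28 = 5^2 + 3; sub 6 for 5: 6^2 + 3; = 39; G_1 = 39−1 = 38
step 1: 38 = 6^2 + 2; sub 7 for 6: 7^2 + 2; = 51; G_2 = 51−1 = 50
step 2: 50 = 7^2 + 1; sub 8 for 7: 8^2 + 1; = 65; G_3 = 65−1 = 64
step 3: 64 = 8^2; sub 9 for 8: 9^2; = 81; G_4 = 81−1 = 80
step 4: 80 = 8·9 + 8; sub 10 for 9: 8·10 + 8; = 88; G_5 = 88−1 = 87
step 5: 87 = 8·10 + 7; sub 11 for 10: 8·11 + 7; = 95; G_6 = 95−1 = 94
step 6: 94 = 8·11 + 6; sub 12 for 11: 8·12 + 6; = 102; G_7 = 102−1 = 101
step 7: 101 = 8·12 + 5; sub 13 for 12: 8·13 + 5; = 109; G_8 = 109−1 = 108

109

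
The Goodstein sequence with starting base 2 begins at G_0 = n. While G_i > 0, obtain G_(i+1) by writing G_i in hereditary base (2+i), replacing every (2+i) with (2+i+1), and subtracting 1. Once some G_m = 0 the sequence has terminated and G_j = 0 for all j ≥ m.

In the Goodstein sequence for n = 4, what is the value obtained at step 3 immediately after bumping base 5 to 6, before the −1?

step 0: 4 = 2^2; sub 3 for 2: 3^3; = 27; G_1 = 27−1 = 26
step 1: 26 = 2·3^2 + 2·3 + 2; sub 4 for 3: 2·4^2 + 2·4 + 2; = 42; G_2 = 42−1 = 41
step 2: 41 = 2·4^2 + 2·4 + 1; sub 5 for 4: 2·5^2 + 2·5 + 1; = 61; G_3 = 61−1 = 60

84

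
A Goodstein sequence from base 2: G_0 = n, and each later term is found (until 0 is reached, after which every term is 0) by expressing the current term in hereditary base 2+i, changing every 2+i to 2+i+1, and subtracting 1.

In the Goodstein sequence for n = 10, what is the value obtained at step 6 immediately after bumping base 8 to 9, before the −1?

1937434593

10 —HB2→ 2^(2 + 1) + 2 —bump→ 3^(3 + 1) + 3 = 84 —(−1)→ 83
83 —HB3→ 3^(3 + 1) + 2 —bump→ 4^(4 + 1) + 2 = 1026 —(−1)→ 1025
1025 —HB4→ 4^(4 + 1) + 1 —bump→ 5^(5 + 1) + 1 = 15626 —(−1)→ 15625
15625 —HB5→ 5^(5 + 1) —bump→ 6^(6 + 1) = 279936 —(−1)→ 279935
279935 —HB6→ 5·6^6 + 5·6^5 + 5·6^4 + 5·6^3 + 5·6^2 + 5·6 + 5 —bump→ 5·7^7 + 5·7^5 + 5·7^4 + 5·7^3 + 5·7^2 + 5·7 + 5 = 4215755 —(−1)→ 4215754
4215754 —HB7→ 5·7^7 + 5·7^5 + 5·7^4 + 5·7^3 + 5·7^2 + 5·7 + 4 —bump→ 5·8^8 + 5·8^5 + 5·8^4 + 5·8^3 + 5·8^2 + 5·8 + 4 = 84073324 —(−1)→ 84073323
84073323 —HB8→ 5·8^8 + 5·8^5 + 5·8^4 + 5·8^3 + 5·8^2 + 5·8 + 3 —bump→ 5·9^9 + 5·9^5 + 5·9^4 + 5·9^3 + 5·9^2 + 5·9 + 3 = 1937434593 —(−1)→ 1937434592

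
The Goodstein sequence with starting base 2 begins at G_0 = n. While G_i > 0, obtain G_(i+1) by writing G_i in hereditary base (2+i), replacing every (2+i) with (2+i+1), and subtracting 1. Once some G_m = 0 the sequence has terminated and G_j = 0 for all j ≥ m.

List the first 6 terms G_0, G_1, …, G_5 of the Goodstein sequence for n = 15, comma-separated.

i=0: 15 = 2^(2 + 1) + 2^2 + 2 + 1 (b=2); 2→3: 3^(3 + 1) + 3^3 + 3 + 1 = 112; 112−1 = 111
i=1: 111 = 3^(3 + 1) + 3^3 + 3 (b=3); 3→4: 4^(4 + 1) + 4^4 + 4 = 1284; 1284−1 = 1283
i=2: 1283 = 4^(4 + 1) + 4^4 + 3 (b=4); 4→5: 5^(5 + 1) + 5^5 + 3 = 18753; 18753−1 = 18752
i=3: 18752 = 5^(5 + 1) + 5^5 + 2 (b=5); 5→6: 6^(6 + 1) + 6^6 + 2 = 326594; 326594−1 = 326593
i=4: 326593 = 6^(6 + 1) + 6^6 + 1 (b=6); 6→7: 7^(7 + 1) + 7^7 + 1 = 6588345; 6588345−1 = 6588344

15, 111, 1283, 18752, 326593, 6588344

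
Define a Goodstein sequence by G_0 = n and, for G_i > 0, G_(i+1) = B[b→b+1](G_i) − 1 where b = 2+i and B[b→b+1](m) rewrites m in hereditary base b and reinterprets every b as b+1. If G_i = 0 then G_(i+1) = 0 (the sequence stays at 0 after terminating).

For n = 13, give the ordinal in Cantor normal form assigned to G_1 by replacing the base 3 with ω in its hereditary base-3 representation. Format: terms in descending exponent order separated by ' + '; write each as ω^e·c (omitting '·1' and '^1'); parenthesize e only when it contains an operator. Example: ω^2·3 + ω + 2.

base 2: 13 = 2^(2 + 1) + 2^2 + 1; at 3: 3^(3 + 1) + 3^3 + 1 = 109; next = 108
base 3: 108 = 3^(3 + 1) + 3^3; at 4: 4^(4 + 1) + 4^4 = 1280; next = 1279

ω^(ω + 1) + ω^ω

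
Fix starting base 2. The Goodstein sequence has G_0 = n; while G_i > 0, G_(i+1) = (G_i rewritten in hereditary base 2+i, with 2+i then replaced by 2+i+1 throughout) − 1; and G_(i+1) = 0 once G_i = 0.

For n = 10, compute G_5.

4215754

G_0 = 10. HB_2(10) = 2^(2 + 1) + 2. Bump = 84. G_1 = 83.
G_1 = 83. HB_3(83) = 3^(3 + 1) + 2. Bump = 1026. G_2 = 1025.
G_2 = 1025. HB_4(1025) = 4^(4 + 1) + 1. Bump = 15626. G_3 = 15625.
G_3 = 15625. HB_5(15625) = 5^(5 + 1). Bump = 279936. G_4 = 279935.
G_4 = 279935. HB_6(279935) = 5·6^6 + 5·6^5 + 5·6^4 + 5·6^3 + 5·6^2 + 5·6 + 5. Bump = 4215755. G_5 = 4215754.
G_5 = 4215754. HB_7(4215754) = 5·7^7 + 5·7^5 + 5·7^4 + 5·7^3 + 5·7^2 + 5·7 + 4. Bump = 84073324. G_6 = 84073323.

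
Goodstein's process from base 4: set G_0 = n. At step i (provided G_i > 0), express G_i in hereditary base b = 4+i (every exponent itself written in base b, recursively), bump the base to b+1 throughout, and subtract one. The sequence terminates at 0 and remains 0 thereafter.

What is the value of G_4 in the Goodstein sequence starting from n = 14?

G_0 = 14. HB_4(14) = 3·4 + 2. Bump = 17. G_1 = 16.
G_1 = 16. HB_5(16) = 3·5 + 1. Bump = 19. G_2 = 18.
G_2 = 18. HB_6(18) = 3·6. Bump = 21. G_3 = 20.
G_3 = 20. HB_7(20) = 2·7 + 6. Bump = 22. G_4 = 21.
G_4 = 21. HB_8(21) = 2·8 + 5. Bump = 23. G_5 = 22.

21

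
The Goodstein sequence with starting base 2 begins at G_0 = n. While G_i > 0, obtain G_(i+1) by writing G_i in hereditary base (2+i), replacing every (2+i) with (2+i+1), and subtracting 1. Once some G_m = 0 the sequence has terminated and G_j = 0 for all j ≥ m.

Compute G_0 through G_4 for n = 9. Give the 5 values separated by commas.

9, 81, 1023, 9842, 140743

i=0: 9 = 2^(2 + 1) + 1 (b=2); 2→3: 3^(3 + 1) + 1 = 82; 82−1 = 81
i=1: 81 = 3^(3 + 1) (b=3); 3→4: 4^(4 + 1) = 1024; 1024−1 = 1023
i=2: 1023 = 3·4^4 + 3·4^3 + 3·4^2 + 3·4 + 3 (b=4); 4→5: 3·5^5 + 3·5^3 + 3·5^2 + 3·5 + 3 = 9843; 9843−1 = 9842
i=3: 9842 = 3·5^5 + 3·5^3 + 3·5^2 + 3·5 + 2 (b=5); 5→6: 3·6^6 + 3·6^3 + 3·6^2 + 3·6 + 2 = 140744; 140744−1 = 140743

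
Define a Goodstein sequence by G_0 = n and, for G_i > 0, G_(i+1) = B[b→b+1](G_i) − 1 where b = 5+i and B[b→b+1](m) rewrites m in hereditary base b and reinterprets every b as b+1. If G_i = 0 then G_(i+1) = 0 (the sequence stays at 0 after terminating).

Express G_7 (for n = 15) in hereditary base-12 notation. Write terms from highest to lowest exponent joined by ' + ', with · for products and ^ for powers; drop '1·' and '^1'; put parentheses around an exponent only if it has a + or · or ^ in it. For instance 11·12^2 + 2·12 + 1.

12 + 11

15 —HB5→ 3·5 —bump→ 3·6 = 18 —(−1)→ 17
17 —HB6→ 2·6 + 5 —bump→ 2·7 + 5 = 19 —(−1)→ 18
18 —HB7→ 2·7 + 4 —bump→ 2·8 + 4 = 20 —(−1)→ 19
19 —HB8→ 2·8 + 3 —bump→ 2·9 + 3 = 21 —(−1)→ 20
20 —HB9→ 2·9 + 2 —bump→ 2·10 + 2 = 22 —(−1)→ 21
21 —HB10→ 2·10 + 1 —bump→ 2·11 + 1 = 23 —(−1)→ 22
22 —HB11→ 2·11 —bump→ 2·12 = 24 —(−1)→ 23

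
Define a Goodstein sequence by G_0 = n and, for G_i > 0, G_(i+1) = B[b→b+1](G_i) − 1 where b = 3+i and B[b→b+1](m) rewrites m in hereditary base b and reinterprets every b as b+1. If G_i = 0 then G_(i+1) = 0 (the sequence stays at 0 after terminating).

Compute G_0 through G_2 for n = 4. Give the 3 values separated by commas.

4, 4, 4

G_0=4  [base 3] 3 + 1  →[3↦4]→  4 + 1 = 5  −1 ⇒ G_1=4
G_1=4  [base 4] 4  →[4↦5]→  5 = 5  −1 ⇒ G_2=4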